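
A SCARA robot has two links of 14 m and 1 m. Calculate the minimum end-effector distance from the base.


Given: L1 = 14 m, L2 = 1 m
For a 2-link planar arm, min reach = |L1 - L2| (second link folded back)
Min reach = |14 - 1|
Min reach = 13 m

13 m


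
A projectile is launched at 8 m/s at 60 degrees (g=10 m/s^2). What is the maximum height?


Given: v0 = 8 m/s, theta = 60 deg, g = 10 m/s^2
sin^2(60) = 3/4
Using H = v0^2 * sin^2(theta) / (2*g)
H = 8^2 * 3/4 / (2*10)
H = 64 * 3/4 / 20
H = 48 / 20
H = 12/5 m

12/5 m


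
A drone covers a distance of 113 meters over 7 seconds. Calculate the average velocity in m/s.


Given: distance d = 113 m, time t = 7 s
Using v = d / t
v = 113 / 7
v = 113/7 m/s

113/7 m/s


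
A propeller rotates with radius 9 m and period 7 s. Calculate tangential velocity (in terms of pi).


Given: radius r = 9 m, period T = 7 s
Using v = 2*pi*r / T
v = 2*pi*9 / 7
v = 18*pi / 7
v = 18/7*pi m/s

18/7*pi m/s


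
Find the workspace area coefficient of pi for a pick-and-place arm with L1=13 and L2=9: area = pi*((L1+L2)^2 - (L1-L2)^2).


Given: L1 = 13, L2 = 9
(L1+L2)^2 = (22)^2 = 484
(L1-L2)^2 = (4)^2 = 16
Difference = 484 - 16 = 468
This equals 4*L1*L2 = 4*13*9 = 468
Workspace area = 468*pi

468


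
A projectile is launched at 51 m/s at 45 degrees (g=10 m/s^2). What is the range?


Given: v0 = 51 m/s, theta = 45 deg, g = 10 m/s^2
sin(2*45) = sin(90) = 1
Using R = v0^2 * sin(2*theta) / g
R = 51^2 * 1 / 10
R = 2601 / 10
R = 2601/10 m

2601/10 m


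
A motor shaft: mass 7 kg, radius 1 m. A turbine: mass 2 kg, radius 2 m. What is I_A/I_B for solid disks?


Given: M1=7 kg, R1=1 m, M2=2 kg, R2=2 m
For a disk: I = (1/2)*M*R^2, so I_A/I_B = (M1*R1^2)/(M2*R2^2)
M1*R1^2 = 7*1 = 7
M2*R2^2 = 2*4 = 8
I_A/I_B = 7/8 = 7/8

7/8


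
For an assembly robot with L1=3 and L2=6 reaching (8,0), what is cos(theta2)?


Given: L1 = 3, L2 = 6, target (x, y) = (8, 0)
Using cos(theta2) = (x^2 + y^2 - L1^2 - L2^2) / (2*L1*L2)
x^2 + y^2 = 8^2 + 0 = 64
L1^2 + L2^2 = 9 + 36 = 45
Numerator = 64 - 45 = 19
Denominator = 2*3*6 = 36
cos(theta2) = 19/36 = 19/36

19/36


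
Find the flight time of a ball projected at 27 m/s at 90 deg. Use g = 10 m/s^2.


Given: v0 = 27 m/s, theta = 90 deg, g = 10 m/s^2
sin(90) = 1
Using T = 2*v0*sin(theta) / g
T = 2*27*1 / 10
T = 54 / 10
T = 27/5 s

27/5 s


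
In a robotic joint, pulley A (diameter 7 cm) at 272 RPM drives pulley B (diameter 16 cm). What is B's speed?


Given: D1 = 7 cm, w1 = 272 RPM, D2 = 16 cm
Using D1*w1 = D2*w2
w2 = D1*w1 / D2
w2 = 7*272 / 16
w2 = 1904 / 16
w2 = 119 RPM

119 RPM


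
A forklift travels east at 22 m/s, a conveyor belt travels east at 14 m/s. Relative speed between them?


Given: v_A = 22 m/s east, v_B = 14 m/s east
Both move in the same direction; relative speed = |v_A - v_B|
|22 - 14| = |8|
= 8 m/s

8 m/s


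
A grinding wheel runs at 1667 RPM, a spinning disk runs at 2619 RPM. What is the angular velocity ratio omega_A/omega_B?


Given: RPM_A = 1667, RPM_B = 2619
omega = 2*pi*RPM/60, so omega_A/omega_B = RPM_A / RPM_B
omega_A/omega_B = 1667 / 2619
omega_A/omega_B = 1667/2619

1667/2619


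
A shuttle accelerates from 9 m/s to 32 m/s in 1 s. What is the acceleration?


Given: initial velocity v0 = 9 m/s, final velocity v = 32 m/s, time t = 1 s
Using a = (v - v0) / t
a = (32 - 9) / 1
a = 23 / 1
a = 23 m/s^2

23 m/s^2


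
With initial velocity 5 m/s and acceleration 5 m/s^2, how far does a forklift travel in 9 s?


Given: v0 = 5 m/s, a = 5 m/s^2, t = 9 s
Using s = v0*t + (1/2)*a*t^2
s = 5*9 + (1/2)*5*9^2
s = 45 + (1/2)*405
s = 45 + 405/2
s = 495/2

495/2 m


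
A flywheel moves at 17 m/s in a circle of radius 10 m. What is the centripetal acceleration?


Given: v = 17 m/s, r = 10 m
Using a_c = v^2 / r
a_c = 17^2 / 10
a_c = 289 / 10
a_c = 289/10 m/s^2

289/10 m/s^2


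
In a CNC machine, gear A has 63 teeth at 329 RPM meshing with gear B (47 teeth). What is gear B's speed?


Given: N1 = 63 teeth, w1 = 329 RPM, N2 = 47 teeth
Using N1*w1 = N2*w2
w2 = N1*w1 / N2
w2 = 63*329 / 47
w2 = 20727 / 47
w2 = 441 RPM

441 RPM


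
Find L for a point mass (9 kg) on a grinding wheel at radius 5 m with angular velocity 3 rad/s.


Given: m = 9 kg, r = 5 m, omega = 3 rad/s
For a point mass: I = m*r^2
I = 9*5^2 = 9*25 = 225
L = I*omega = 225*3
L = 675 kg*m^2/s

675 kg*m^2/s


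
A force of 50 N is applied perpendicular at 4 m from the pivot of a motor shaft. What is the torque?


Given: F = 50 N, r = 4 m, angle = 90 deg (perpendicular)
Using tau = F * r * sin(90)
sin(90) = 1
tau = 50 * 4 * 1
tau = 200 Nm

200 Nm


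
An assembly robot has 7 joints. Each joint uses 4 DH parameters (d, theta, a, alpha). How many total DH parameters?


Given: 7 joints, 4 DH parameters per joint (d, theta, a, alpha)
Total DH parameters = number_of_joints * 4
Total = 7 * 4
Total = 28

28


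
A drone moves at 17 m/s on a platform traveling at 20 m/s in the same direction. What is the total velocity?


Given: object velocity = 17 m/s, platform velocity = 20 m/s (same direction)
Using classical velocity addition: v_total = v_object + v_platform
v_total = 17 + 20
v_total = 37 m/s

37 m/s


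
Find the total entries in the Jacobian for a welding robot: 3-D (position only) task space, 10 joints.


Given: task space dimension = 3, joints = 10
Jacobian is a 3 x 10 matrix
Total entries = rows * columns
Total = 3 * 10
Total = 30

30


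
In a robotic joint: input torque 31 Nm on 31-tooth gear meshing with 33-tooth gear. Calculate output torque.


Given: N1 = 31, N2 = 33, T1 = 31 Nm
Using T2/T1 = N2/N1
T2 = T1 * N2 / N1
T2 = 31 * 33 / 31
T2 = 1023 / 31
T2 = 33 Nm

33 Nm


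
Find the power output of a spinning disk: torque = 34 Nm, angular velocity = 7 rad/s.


Given: tau = 34 Nm, omega = 7 rad/s
Using P = tau * omega
P = 34 * 7
P = 238 W

238 W


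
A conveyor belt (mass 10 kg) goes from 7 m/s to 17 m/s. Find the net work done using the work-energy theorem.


Given: m = 10 kg, v0 = 7 m/s, v = 17 m/s
Using W = (1/2)*m*(v^2 - v0^2)
v^2 = 17^2 = 289
v0^2 = 7^2 = 49
v^2 - v0^2 = 289 - 49 = 240
W = (1/2)*10*240 = 1200 J

1200 J


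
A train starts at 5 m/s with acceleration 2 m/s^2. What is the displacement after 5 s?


Given: v0 = 5 m/s, a = 2 m/s^2, t = 5 s
Using s = v0*t + (1/2)*a*t^2
s = 5*5 + (1/2)*2*5^2
s = 25 + (1/2)*50
s = 25 + 25
s = 50

50 m


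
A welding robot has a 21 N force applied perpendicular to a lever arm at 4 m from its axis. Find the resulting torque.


Given: F = 21 N, r = 4 m, angle = 90 deg (perpendicular)
Using tau = F * r * sin(90)
sin(90) = 1
tau = 21 * 4 * 1
tau = 84 Nm

84 Nm


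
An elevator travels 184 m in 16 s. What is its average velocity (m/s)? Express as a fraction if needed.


Given: distance d = 184 m, time t = 16 s
Using v = d / t
v = 184 / 16
v = 23/2 m/s

23/2 m/s


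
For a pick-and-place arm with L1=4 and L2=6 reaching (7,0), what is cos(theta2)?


Given: L1 = 4, L2 = 6, target (x, y) = (7, 0)
Using cos(theta2) = (x^2 + y^2 - L1^2 - L2^2) / (2*L1*L2)
x^2 + y^2 = 7^2 + 0 = 49
L1^2 + L2^2 = 16 + 36 = 52
Numerator = 49 - 52 = -3
Denominator = 2*4*6 = 48
cos(theta2) = -3/48 = -1/16

-1/16


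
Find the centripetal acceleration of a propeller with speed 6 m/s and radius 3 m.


Given: v = 6 m/s, r = 3 m
Using a_c = v^2 / r
a_c = 6^2 / 3
a_c = 36 / 3
a_c = 12 m/s^2

12 m/s^2


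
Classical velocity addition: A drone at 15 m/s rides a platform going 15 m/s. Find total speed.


Given: object velocity = 15 m/s, platform velocity = 15 m/s (same direction)
Using classical velocity addition: v_total = v_object + v_platform
v_total = 15 + 15
v_total = 30 m/s

30 m/s


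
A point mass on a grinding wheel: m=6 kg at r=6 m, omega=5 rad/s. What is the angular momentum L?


Given: m = 6 kg, r = 6 m, omega = 5 rad/s
For a point mass: I = m*r^2
I = 6*6^2 = 6*36 = 216
L = I*omega = 216*5
L = 1080 kg*m^2/s

1080 kg*m^2/s


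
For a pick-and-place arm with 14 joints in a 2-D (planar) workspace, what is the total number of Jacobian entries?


Given: task space dimension = 2, joints = 14
Jacobian is a 2 x 14 matrix
Total entries = rows * columns
Total = 2 * 14
Total = 28

28


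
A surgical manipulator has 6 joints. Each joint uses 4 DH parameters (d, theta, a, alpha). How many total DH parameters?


Given: 6 joints, 4 DH parameters per joint (d, theta, a, alpha)
Total DH parameters = number_of_joints * 4
Total = 6 * 4
Total = 24

24


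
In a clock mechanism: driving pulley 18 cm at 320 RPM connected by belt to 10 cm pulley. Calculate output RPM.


Given: D1 = 18 cm, w1 = 320 RPM, D2 = 10 cm
Using D1*w1 = D2*w2
w2 = D1*w1 / D2
w2 = 18*320 / 10
w2 = 5760 / 10
w2 = 576 RPM

576 RPM


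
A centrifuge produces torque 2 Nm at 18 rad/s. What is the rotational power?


Given: tau = 2 Nm, omega = 18 rad/s
Using P = tau * omega
P = 2 * 18
P = 36 W

36 W


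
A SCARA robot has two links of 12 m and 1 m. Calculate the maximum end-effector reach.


Given: L1 = 12 m, L2 = 1 m
For a 2-link planar arm, max reach = L1 + L2 (fully extended)
Max reach = 12 + 1
Max reach = 13 m

13 m


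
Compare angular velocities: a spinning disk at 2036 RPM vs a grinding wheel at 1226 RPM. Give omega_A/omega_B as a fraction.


Given: RPM_A = 2036, RPM_B = 1226
omega = 2*pi*RPM/60, so omega_A/omega_B = RPM_A / RPM_B
omega_A/omega_B = 2036 / 1226
omega_A/omega_B = 1018/613

1018/613


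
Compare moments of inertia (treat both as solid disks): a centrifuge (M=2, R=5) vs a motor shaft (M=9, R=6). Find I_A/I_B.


Given: M1=2 kg, R1=5 m, M2=9 kg, R2=6 m
For a disk: I = (1/2)*M*R^2, so I_A/I_B = (M1*R1^2)/(M2*R2^2)
M1*R1^2 = 2*25 = 50
M2*R2^2 = 9*36 = 324
I_A/I_B = 50/324 = 25/162

25/162


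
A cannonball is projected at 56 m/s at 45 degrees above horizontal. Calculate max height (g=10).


Given: v0 = 56 m/s, theta = 45 deg, g = 10 m/s^2
sin^2(45) = 1/2
Using H = v0^2 * sin^2(theta) / (2*g)
H = 56^2 * 1/2 / (2*10)
H = 3136 * 1/2 / 20
H = 1568 / 20
H = 392/5 m

392/5 m


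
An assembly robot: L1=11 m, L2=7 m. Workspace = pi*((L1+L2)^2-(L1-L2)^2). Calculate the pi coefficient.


Given: L1 = 11, L2 = 7
(L1+L2)^2 = (18)^2 = 324
(L1-L2)^2 = (4)^2 = 16
Difference = 324 - 16 = 308
This equals 4*L1*L2 = 4*11*7 = 308
Workspace area = 308*pi

308


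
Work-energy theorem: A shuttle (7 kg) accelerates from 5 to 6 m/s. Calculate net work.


Given: m = 7 kg, v0 = 5 m/s, v = 6 m/s
Using W = (1/2)*m*(v^2 - v0^2)
v^2 = 6^2 = 36
v0^2 = 5^2 = 25
v^2 - v0^2 = 36 - 25 = 11
W = (1/2)*7*11 = 77/2 J

77/2 J


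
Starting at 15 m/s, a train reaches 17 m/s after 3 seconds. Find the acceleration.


Given: initial velocity v0 = 15 m/s, final velocity v = 17 m/s, time t = 3 s
Using a = (v - v0) / t
a = (17 - 15) / 3
a = 2 / 3
a = 2/3 m/s^2

2/3 m/s^2


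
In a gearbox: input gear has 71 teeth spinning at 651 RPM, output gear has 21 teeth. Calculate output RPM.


Given: N1 = 71 teeth, w1 = 651 RPM, N2 = 21 teeth
Using N1*w1 = N2*w2
w2 = N1*w1 / N2
w2 = 71*651 / 21
w2 = 46221 / 21
w2 = 2201 RPM

2201 RPM


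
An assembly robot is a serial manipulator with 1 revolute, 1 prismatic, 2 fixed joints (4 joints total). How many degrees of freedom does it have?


Given: serial robot with 1 revolute, 1 prismatic, 2 fixed joints
DOF contribution per joint type: revolute=1, prismatic=1, spherical=3, fixed=0
DOF = 1*1 + 1*1 + 2*0
DOF = 2

2


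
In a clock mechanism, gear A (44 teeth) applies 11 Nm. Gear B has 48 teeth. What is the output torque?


Given: N1 = 44, N2 = 48, T1 = 11 Nm
Using T2/T1 = N2/N1
T2 = T1 * N2 / N1
T2 = 11 * 48 / 44
T2 = 528 / 44
T2 = 12 Nm

12 Nm


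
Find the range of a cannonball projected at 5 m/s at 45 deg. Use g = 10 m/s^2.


Given: v0 = 5 m/s, theta = 45 deg, g = 10 m/s^2
sin(2*45) = sin(90) = 1
Using R = v0^2 * sin(2*theta) / g
R = 5^2 * 1 / 10
R = 25 / 10
R = 5/2 m

5/2 m


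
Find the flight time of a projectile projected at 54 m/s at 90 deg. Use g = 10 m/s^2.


Given: v0 = 54 m/s, theta = 90 deg, g = 10 m/s^2
sin(90) = 1
Using T = 2*v0*sin(theta) / g
T = 2*54*1 / 10
T = 108 / 10
T = 54/5 s

54/5 s


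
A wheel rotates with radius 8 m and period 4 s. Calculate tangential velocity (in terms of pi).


Given: radius r = 8 m, period T = 4 s
Using v = 2*pi*r / T
v = 2*pi*8 / 4
v = 16*pi / 4
v = 4*pi m/s

4*pi m/s


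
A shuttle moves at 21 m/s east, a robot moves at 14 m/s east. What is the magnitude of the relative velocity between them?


Given: v_A = 21 m/s east, v_B = 14 m/s east
Both move in the same direction; relative speed = |v_A - v_B|
|21 - 14| = |7|
= 7 m/s

7 m/s


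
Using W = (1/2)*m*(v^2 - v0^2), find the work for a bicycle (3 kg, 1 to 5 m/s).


Given: m = 3 kg, v0 = 1 m/s, v = 5 m/s
Using W = (1/2)*m*(v^2 - v0^2)
v^2 = 5^2 = 25
v0^2 = 1^2 = 1
v^2 - v0^2 = 25 - 1 = 24
W = (1/2)*3*24 = 36 J

36 J


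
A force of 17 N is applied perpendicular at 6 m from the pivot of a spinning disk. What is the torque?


Given: F = 17 N, r = 6 m, angle = 90 deg (perpendicular)
Using tau = F * r * sin(90)
sin(90) = 1
tau = 17 * 6 * 1
tau = 102 Nm

102 Nm


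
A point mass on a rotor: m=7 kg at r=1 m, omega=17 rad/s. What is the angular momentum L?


Given: m = 7 kg, r = 1 m, omega = 17 rad/s
For a point mass: I = m*r^2
I = 7*1^2 = 7*1 = 7
L = I*omega = 7*17
L = 119 kg*m^2/s

119 kg*m^2/s


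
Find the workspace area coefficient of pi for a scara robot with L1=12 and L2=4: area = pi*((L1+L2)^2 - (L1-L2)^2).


Given: L1 = 12, L2 = 4
(L1+L2)^2 = (16)^2 = 256
(L1-L2)^2 = (8)^2 = 64
Difference = 256 - 64 = 192
This equals 4*L1*L2 = 4*12*4 = 192
Workspace area = 192*pi

192


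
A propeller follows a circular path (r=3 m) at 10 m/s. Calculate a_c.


Given: v = 10 m/s, r = 3 m
Using a_c = v^2 / r
a_c = 10^2 / 3
a_c = 100 / 3
a_c = 100/3 m/s^2

100/3 m/s^2


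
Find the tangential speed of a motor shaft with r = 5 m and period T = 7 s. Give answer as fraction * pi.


Given: radius r = 5 m, period T = 7 s
Using v = 2*pi*r / T
v = 2*pi*5 / 7
v = 10*pi / 7
v = 10/7*pi m/s

10/7*pi m/s


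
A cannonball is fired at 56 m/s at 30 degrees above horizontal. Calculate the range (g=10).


Given: v0 = 56 m/s, theta = 30 deg, g = 10 m/s^2
sin(2*30) = sin(60) = sqrt(3)/2
Using R = v0^2 * sin(2*theta) / g
R = 56^2 * (sqrt(3)/2) / 10
R = 3136 * sqrt(3) / 20
R = 784/5*sqrt(3) m

784/5*sqrt(3) m


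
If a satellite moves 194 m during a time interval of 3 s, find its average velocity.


Given: distance d = 194 m, time t = 3 s
Using v = d / t
v = 194 / 3
v = 194/3 m/s

194/3 m/s


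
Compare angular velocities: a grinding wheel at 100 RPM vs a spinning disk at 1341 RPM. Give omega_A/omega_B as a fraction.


Given: RPM_A = 100, RPM_B = 1341
omega = 2*pi*RPM/60, so omega_A/omega_B = RPM_A / RPM_B
omega_A/omega_B = 100 / 1341
omega_A/omega_B = 100/1341

100/1341


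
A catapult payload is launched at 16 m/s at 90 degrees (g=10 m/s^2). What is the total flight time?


Given: v0 = 16 m/s, theta = 90 deg, g = 10 m/s^2
sin(90) = 1
Using T = 2*v0*sin(theta) / g
T = 2*16*1 / 10
T = 32 / 10
T = 16/5 s

16/5 s


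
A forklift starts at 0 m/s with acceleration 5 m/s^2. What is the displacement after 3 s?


Given: v0 = 0 m/s, a = 5 m/s^2, t = 3 s
Using s = v0*t + (1/2)*a*t^2
s = 0*3 + (1/2)*5*3^2
s = 0 + (1/2)*45
s = 0 + 45/2
s = 45/2

45/2 m


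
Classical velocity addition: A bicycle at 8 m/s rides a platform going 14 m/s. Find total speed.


Given: object velocity = 8 m/s, platform velocity = 14 m/s (same direction)
Using classical velocity addition: v_total = v_object + v_platform
v_total = 8 + 14
v_total = 22 m/s

22 m/s


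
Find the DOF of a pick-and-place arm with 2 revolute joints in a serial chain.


Given: serial robot with 2 revolute joints
DOF contribution per joint type: revolute=1, prismatic=1, spherical=3, fixed=0
DOF = 2*1
DOF = 2

2


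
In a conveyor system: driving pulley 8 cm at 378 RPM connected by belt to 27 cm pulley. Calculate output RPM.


Given: D1 = 8 cm, w1 = 378 RPM, D2 = 27 cm
Using D1*w1 = D2*w2
w2 = D1*w1 / D2
w2 = 8*378 / 27
w2 = 3024 / 27
w2 = 112 RPM

112 RPM


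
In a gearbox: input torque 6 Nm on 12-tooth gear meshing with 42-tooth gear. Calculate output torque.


Given: N1 = 12, N2 = 42, T1 = 6 Nm
Using T2/T1 = N2/N1
T2 = T1 * N2 / N1
T2 = 6 * 42 / 12
T2 = 252 / 12
T2 = 21 Nm

21 Nm


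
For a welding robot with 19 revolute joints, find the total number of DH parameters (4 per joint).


Given: 19 joints, 4 DH parameters per joint (d, theta, a, alpha)
Total DH parameters = number_of_joints * 4
Total = 19 * 4
Total = 76

76


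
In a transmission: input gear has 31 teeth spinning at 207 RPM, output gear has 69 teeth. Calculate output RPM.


Given: N1 = 31 teeth, w1 = 207 RPM, N2 = 69 teeth
Using N1*w1 = N2*w2
w2 = N1*w1 / N2
w2 = 31*207 / 69
w2 = 6417 / 69
w2 = 93 RPM

93 RPM


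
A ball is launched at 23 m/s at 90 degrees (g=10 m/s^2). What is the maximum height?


Given: v0 = 23 m/s, theta = 90 deg, g = 10 m/s^2
sin^2(90) = 1
Using H = v0^2 * sin^2(theta) / (2*g)
H = 23^2 * 1 / (2*10)
H = 529 * 1 / 20
H = 529 / 20
H = 529/20 m

529/20 m


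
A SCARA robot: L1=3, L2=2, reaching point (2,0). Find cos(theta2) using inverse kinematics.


Given: L1 = 3, L2 = 2, target (x, y) = (2, 0)
Using cos(theta2) = (x^2 + y^2 - L1^2 - L2^2) / (2*L1*L2)
x^2 + y^2 = 2^2 + 0 = 4
L1^2 + L2^2 = 9 + 4 = 13
Numerator = 4 - 13 = -9
Denominator = 2*3*2 = 12
cos(theta2) = -9/12 = -3/4

-3/4


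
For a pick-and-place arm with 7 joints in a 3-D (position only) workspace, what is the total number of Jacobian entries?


Given: task space dimension = 3, joints = 7
Jacobian is a 3 x 7 matrix
Total entries = rows * columns
Total = 3 * 7
Total = 21

21


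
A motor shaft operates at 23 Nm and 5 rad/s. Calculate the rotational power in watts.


Given: tau = 23 Nm, omega = 5 rad/s
Using P = tau * omega
P = 23 * 5
P = 115 W

115 W


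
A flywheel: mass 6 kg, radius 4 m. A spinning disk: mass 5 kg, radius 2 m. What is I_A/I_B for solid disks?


Given: M1=6 kg, R1=4 m, M2=5 kg, R2=2 m
For a disk: I = (1/2)*M*R^2, so I_A/I_B = (M1*R1^2)/(M2*R2^2)
M1*R1^2 = 6*16 = 96
M2*R2^2 = 5*4 = 20
I_A/I_B = 96/20 = 24/5

24/5


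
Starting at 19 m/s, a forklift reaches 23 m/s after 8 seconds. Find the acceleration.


Given: initial velocity v0 = 19 m/s, final velocity v = 23 m/s, time t = 8 s
Using a = (v - v0) / t
a = (23 - 19) / 8
a = 4 / 8
a = 1/2 m/s^2

1/2 m/s^2


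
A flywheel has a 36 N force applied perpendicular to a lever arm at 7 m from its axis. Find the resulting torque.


Given: F = 36 N, r = 7 m, angle = 90 deg (perpendicular)
Using tau = F * r * sin(90)
sin(90) = 1
tau = 36 * 7 * 1
tau = 252 Nm

252 Nm


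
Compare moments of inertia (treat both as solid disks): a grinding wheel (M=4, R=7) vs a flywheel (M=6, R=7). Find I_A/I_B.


Given: M1=4 kg, R1=7 m, M2=6 kg, R2=7 m
For a disk: I = (1/2)*M*R^2, so I_A/I_B = (M1*R1^2)/(M2*R2^2)
M1*R1^2 = 4*49 = 196
M2*R2^2 = 6*49 = 294
I_A/I_B = 196/294 = 2/3

2/3


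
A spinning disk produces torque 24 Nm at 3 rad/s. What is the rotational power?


Given: tau = 24 Nm, omega = 3 rad/s
Using P = tau * omega
P = 24 * 3
P = 72 W

72 W


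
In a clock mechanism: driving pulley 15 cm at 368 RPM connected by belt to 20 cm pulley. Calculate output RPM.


Given: D1 = 15 cm, w1 = 368 RPM, D2 = 20 cm
Using D1*w1 = D2*w2
w2 = D1*w1 / D2
w2 = 15*368 / 20
w2 = 5520 / 20
w2 = 276 RPM

276 RPM


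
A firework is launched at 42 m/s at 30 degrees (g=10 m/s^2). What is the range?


Given: v0 = 42 m/s, theta = 30 deg, g = 10 m/s^2
sin(2*30) = sin(60) = sqrt(3)/2
Using R = v0^2 * sin(2*theta) / g
R = 42^2 * (sqrt(3)/2) / 10
R = 1764 * sqrt(3) / 20
R = 441/5*sqrt(3) m

441/5*sqrt(3) m


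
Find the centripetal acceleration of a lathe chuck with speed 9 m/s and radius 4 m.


Given: v = 9 m/s, r = 4 m
Using a_c = v^2 / r
a_c = 9^2 / 4
a_c = 81 / 4
a_c = 81/4 m/s^2

81/4 m/s^2


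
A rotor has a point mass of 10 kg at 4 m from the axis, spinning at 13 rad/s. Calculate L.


Given: m = 10 kg, r = 4 m, omega = 13 rad/s
For a point mass: I = m*r^2
I = 10*4^2 = 10*16 = 160
L = I*omega = 160*13
L = 2080 kg*m^2/s

2080 kg*m^2/s


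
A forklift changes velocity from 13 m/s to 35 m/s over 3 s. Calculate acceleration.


Given: initial velocity v0 = 13 m/s, final velocity v = 35 m/s, time t = 3 s
Using a = (v - v0) / t
a = (35 - 13) / 3
a = 22 / 3
a = 22/3 m/s^2

22/3 m/s^2


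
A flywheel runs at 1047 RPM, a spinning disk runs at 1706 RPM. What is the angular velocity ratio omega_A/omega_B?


Given: RPM_A = 1047, RPM_B = 1706
omega = 2*pi*RPM/60, so omega_A/omega_B = RPM_A / RPM_B
omega_A/omega_B = 1047 / 1706
omega_A/omega_B = 1047/1706

1047/1706


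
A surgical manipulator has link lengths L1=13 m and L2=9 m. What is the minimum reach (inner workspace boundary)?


Given: L1 = 13 m, L2 = 9 m
For a 2-link planar arm, min reach = |L1 - L2| (second link folded back)
Min reach = |13 - 9|
Min reach = 4 m

4 m


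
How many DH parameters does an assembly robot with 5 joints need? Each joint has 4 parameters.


Given: 5 joints, 4 DH parameters per joint (d, theta, a, alpha)
Total DH parameters = number_of_joints * 4
Total = 5 * 4
Total = 20

20


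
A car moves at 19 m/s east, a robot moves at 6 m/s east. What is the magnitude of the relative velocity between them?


Given: v_A = 19 m/s east, v_B = 6 m/s east
Both move in the same direction; relative speed = |v_A - v_B|
|19 - 6| = |13|
= 13 m/s

13 m/s


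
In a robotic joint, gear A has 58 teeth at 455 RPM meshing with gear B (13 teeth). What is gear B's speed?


Given: N1 = 58 teeth, w1 = 455 RPM, N2 = 13 teeth
Using N1*w1 = N2*w2
w2 = N1*w1 / N2
w2 = 58*455 / 13
w2 = 26390 / 13
w2 = 2030 RPM

2030 RPM


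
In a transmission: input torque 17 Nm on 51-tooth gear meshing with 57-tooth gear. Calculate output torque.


Given: N1 = 51, N2 = 57, T1 = 17 Nm
Using T2/T1 = N2/N1
T2 = T1 * N2 / N1
T2 = 17 * 57 / 51
T2 = 969 / 51
T2 = 19 Nm

19 Nm


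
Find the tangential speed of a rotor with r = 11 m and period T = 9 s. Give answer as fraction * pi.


Given: radius r = 11 m, period T = 9 s
Using v = 2*pi*r / T
v = 2*pi*11 / 9
v = 22*pi / 9
v = 22/9*pi m/s

22/9*pi m/s


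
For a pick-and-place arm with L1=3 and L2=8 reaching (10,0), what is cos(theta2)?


Given: L1 = 3, L2 = 8, target (x, y) = (10, 0)
Using cos(theta2) = (x^2 + y^2 - L1^2 - L2^2) / (2*L1*L2)
x^2 + y^2 = 10^2 + 0 = 100
L1^2 + L2^2 = 9 + 64 = 73
Numerator = 100 - 73 = 27
Denominator = 2*3*8 = 48
cos(theta2) = 27/48 = 9/16

9/16


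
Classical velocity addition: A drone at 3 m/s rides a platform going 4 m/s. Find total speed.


Given: object velocity = 3 m/s, platform velocity = 4 m/s (same direction)
Using classical velocity addition: v_total = v_object + v_platform
v_total = 3 + 4
v_total = 7 m/s

7 m/s


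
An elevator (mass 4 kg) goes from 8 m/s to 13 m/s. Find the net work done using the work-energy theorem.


Given: m = 4 kg, v0 = 8 m/s, v = 13 m/s
Using W = (1/2)*m*(v^2 - v0^2)
v^2 = 13^2 = 169
v0^2 = 8^2 = 64
v^2 - v0^2 = 169 - 64 = 105
W = (1/2)*4*105 = 210 J

210 J


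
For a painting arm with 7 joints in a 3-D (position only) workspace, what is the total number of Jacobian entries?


Given: task space dimension = 3, joints = 7
Jacobian is a 3 x 7 matrix
Total entries = rows * columns
Total = 3 * 7
Total = 21

21


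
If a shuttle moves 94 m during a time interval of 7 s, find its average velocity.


Given: distance d = 94 m, time t = 7 s
Using v = d / t
v = 94 / 7
v = 94/7 m/s

94/7 m/s


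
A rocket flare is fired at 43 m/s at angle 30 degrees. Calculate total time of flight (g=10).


Given: v0 = 43 m/s, theta = 30 deg, g = 10 m/s^2
sin(30) = 1/2
Using T = 2*v0*sin(theta) / g
T = 2*43*1/2 / 10
T = 43 / 10
T = 43/10 s

43/10 s


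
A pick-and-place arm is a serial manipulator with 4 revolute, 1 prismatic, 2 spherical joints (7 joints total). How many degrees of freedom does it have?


Given: serial robot with 4 revolute, 1 prismatic, 2 spherical joints
DOF contribution per joint type: revolute=1, prismatic=1, spherical=3, fixed=0
DOF = 4*1 + 1*1 + 2*3
DOF = 11

11


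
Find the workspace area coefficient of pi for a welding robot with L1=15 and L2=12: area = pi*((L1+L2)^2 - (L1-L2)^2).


Given: L1 = 15, L2 = 12
(L1+L2)^2 = (27)^2 = 729
(L1-L2)^2 = (3)^2 = 9
Difference = 729 - 9 = 720
This equals 4*L1*L2 = 4*15*12 = 720
Workspace area = 720*pi

720


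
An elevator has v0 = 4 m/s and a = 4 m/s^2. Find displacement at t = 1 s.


Given: v0 = 4 m/s, a = 4 m/s^2, t = 1 s
Using s = v0*t + (1/2)*a*t^2
s = 4*1 + (1/2)*4*1^2
s = 4 + (1/2)*4
s = 4 + 2
s = 6

6 m


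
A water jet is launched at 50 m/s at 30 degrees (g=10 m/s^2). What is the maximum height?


Given: v0 = 50 m/s, theta = 30 deg, g = 10 m/s^2
sin^2(30) = 1/4
Using H = v0^2 * sin^2(theta) / (2*g)
H = 50^2 * 1/4 / (2*10)
H = 2500 * 1/4 / 20
H = 625 / 20
H = 125/4 m

125/4 m


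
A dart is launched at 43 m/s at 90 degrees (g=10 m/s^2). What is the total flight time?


Given: v0 = 43 m/s, theta = 90 deg, g = 10 m/s^2
sin(90) = 1
Using T = 2*v0*sin(theta) / g
T = 2*43*1 / 10
T = 86 / 10
T = 43/5 s

43/5 s


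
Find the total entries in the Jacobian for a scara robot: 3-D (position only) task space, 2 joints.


Given: task space dimension = 3, joints = 2
Jacobian is a 3 x 2 matrix
Total entries = rows * columns
Total = 3 * 2
Total = 6

6


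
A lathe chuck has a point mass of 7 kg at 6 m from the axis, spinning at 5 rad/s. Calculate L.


Given: m = 7 kg, r = 6 m, omega = 5 rad/s
For a point mass: I = m*r^2
I = 7*6^2 = 7*36 = 252
L = I*omega = 252*5
L = 1260 kg*m^2/s

1260 kg*m^2/s


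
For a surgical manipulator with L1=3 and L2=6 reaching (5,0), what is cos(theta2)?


Given: L1 = 3, L2 = 6, target (x, y) = (5, 0)
Using cos(theta2) = (x^2 + y^2 - L1^2 - L2^2) / (2*L1*L2)
x^2 + y^2 = 5^2 + 0 = 25
L1^2 + L2^2 = 9 + 36 = 45
Numerator = 25 - 45 = -20
Denominator = 2*3*6 = 36
cos(theta2) = -20/36 = -5/9

-5/9


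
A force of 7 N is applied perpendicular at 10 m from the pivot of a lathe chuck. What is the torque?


Given: F = 7 N, r = 10 m, angle = 90 deg (perpendicular)
Using tau = F * r * sin(90)
sin(90) = 1
tau = 7 * 10 * 1
tau = 70 Nm

70 Nm


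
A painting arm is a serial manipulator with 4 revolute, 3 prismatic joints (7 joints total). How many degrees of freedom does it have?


Given: serial robot with 4 revolute, 3 prismatic joints
DOF contribution per joint type: revolute=1, prismatic=1, spherical=3, fixed=0
DOF = 4*1 + 3*1
DOF = 7

7


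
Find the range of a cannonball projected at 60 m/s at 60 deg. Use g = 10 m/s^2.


Given: v0 = 60 m/s, theta = 60 deg, g = 10 m/s^2
sin(2*60) = sin(120) = sqrt(3)/2
Using R = v0^2 * sin(2*theta) / g
R = 60^2 * (sqrt(3)/2) / 10
R = 3600 * sqrt(3) / 20
R = 180*sqrt(3) m

180*sqrt(3) m


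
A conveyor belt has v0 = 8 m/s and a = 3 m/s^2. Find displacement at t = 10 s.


Given: v0 = 8 m/s, a = 3 m/s^2, t = 10 s
Using s = v0*t + (1/2)*a*t^2
s = 8*10 + (1/2)*3*10^2
s = 80 + (1/2)*300
s = 80 + 150
s = 230

230 m


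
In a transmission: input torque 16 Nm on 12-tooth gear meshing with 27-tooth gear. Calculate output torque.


Given: N1 = 12, N2 = 27, T1 = 16 Nm
Using T2/T1 = N2/N1
T2 = T1 * N2 / N1
T2 = 16 * 27 / 12
T2 = 432 / 12
T2 = 36 Nm

36 Nm


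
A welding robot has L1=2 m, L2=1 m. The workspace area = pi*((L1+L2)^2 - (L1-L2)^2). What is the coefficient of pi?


Given: L1 = 2, L2 = 1
(L1+L2)^2 = (3)^2 = 9
(L1-L2)^2 = (1)^2 = 1
Difference = 9 - 1 = 8
This equals 4*L1*L2 = 4*2*1 = 8
Workspace area = 8*pi

8


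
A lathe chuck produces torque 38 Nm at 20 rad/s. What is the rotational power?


Given: tau = 38 Nm, omega = 20 rad/s
Using P = tau * omega
P = 38 * 20
P = 760 W

760 W


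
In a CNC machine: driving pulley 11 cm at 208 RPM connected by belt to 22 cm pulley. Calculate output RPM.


Given: D1 = 11 cm, w1 = 208 RPM, D2 = 22 cm
Using D1*w1 = D2*w2
w2 = D1*w1 / D2
w2 = 11*208 / 22
w2 = 2288 / 22
w2 = 104 RPM

104 RPM


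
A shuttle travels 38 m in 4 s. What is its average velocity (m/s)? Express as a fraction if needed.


Given: distance d = 38 m, time t = 4 s
Using v = d / t
v = 38 / 4
v = 19/2 m/s

19/2 m/s


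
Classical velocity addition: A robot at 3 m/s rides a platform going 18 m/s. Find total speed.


Given: object velocity = 3 m/s, platform velocity = 18 m/s (same direction)
Using classical velocity addition: v_total = v_object + v_platform
v_total = 3 + 18
v_total = 21 m/s

21 m/s


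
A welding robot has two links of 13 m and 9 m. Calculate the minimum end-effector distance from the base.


Given: L1 = 13 m, L2 = 9 m
For a 2-link planar arm, min reach = |L1 - L2| (second link folded back)
Min reach = |13 - 9|
Min reach = 4 m

4 m


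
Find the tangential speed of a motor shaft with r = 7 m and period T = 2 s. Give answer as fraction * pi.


Given: radius r = 7 m, period T = 2 s
Using v = 2*pi*r / T
v = 2*pi*7 / 2
v = 14*pi / 2
v = 7*pi m/s

7*pi m/s


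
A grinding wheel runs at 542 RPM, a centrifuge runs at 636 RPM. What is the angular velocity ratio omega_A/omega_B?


Given: RPM_A = 542, RPM_B = 636
omega = 2*pi*RPM/60, so omega_A/omega_B = RPM_A / RPM_B
omega_A/omega_B = 542 / 636
omega_A/omega_B = 271/318

271/318


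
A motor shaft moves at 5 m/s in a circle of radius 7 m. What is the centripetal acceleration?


Given: v = 5 m/s, r = 7 m
Using a_c = v^2 / r
a_c = 5^2 / 7
a_c = 25 / 7
a_c = 25/7 m/s^2

25/7 m/s^2


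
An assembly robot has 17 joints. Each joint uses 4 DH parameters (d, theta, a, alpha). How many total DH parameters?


Given: 17 joints, 4 DH parameters per joint (d, theta, a, alpha)
Total DH parameters = number_of_joints * 4
Total = 17 * 4
Total = 68

68


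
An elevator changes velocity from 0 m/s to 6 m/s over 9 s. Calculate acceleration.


Given: initial velocity v0 = 0 m/s, final velocity v = 6 m/s, time t = 9 s
Using a = (v - v0) / t
a = (6 - 0) / 9
a = 6 / 9
a = 2/3 m/s^2

2/3 m/s^2


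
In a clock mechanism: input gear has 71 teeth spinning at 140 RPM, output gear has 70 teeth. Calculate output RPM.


Given: N1 = 71 teeth, w1 = 140 RPM, N2 = 70 teeth
Using N1*w1 = N2*w2
w2 = N1*w1 / N2
w2 = 71*140 / 70
w2 = 9940 / 70
w2 = 142 RPM

142 RPM


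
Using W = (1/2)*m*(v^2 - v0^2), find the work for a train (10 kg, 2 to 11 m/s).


Given: m = 10 kg, v0 = 2 m/s, v = 11 m/s
Using W = (1/2)*m*(v^2 - v0^2)
v^2 = 11^2 = 121
v0^2 = 2^2 = 4
v^2 - v0^2 = 121 - 4 = 117
W = (1/2)*10*117 = 585 J

585 J


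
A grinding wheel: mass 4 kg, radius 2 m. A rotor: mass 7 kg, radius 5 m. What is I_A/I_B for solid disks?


Given: M1=4 kg, R1=2 m, M2=7 kg, R2=5 m
For a disk: I = (1/2)*M*R^2, so I_A/I_B = (M1*R1^2)/(M2*R2^2)
M1*R1^2 = 4*4 = 16
M2*R2^2 = 7*25 = 175
I_A/I_B = 16/175 = 16/175

16/175


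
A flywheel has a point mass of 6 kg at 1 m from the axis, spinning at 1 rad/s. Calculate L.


Given: m = 6 kg, r = 1 m, omega = 1 rad/s
For a point mass: I = m*r^2
I = 6*1^2 = 6*1 = 6
L = I*omega = 6*1
L = 6 kg*m^2/s

6 kg*m^2/s


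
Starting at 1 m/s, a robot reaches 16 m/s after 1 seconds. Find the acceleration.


Given: initial velocity v0 = 1 m/s, final velocity v = 16 m/s, time t = 1 s
Using a = (v - v0) / t
a = (16 - 1) / 1
a = 15 / 1
a = 15 m/s^2

15 m/s^2


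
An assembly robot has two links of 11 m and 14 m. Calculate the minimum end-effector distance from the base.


Given: L1 = 11 m, L2 = 14 m
For a 2-link planar arm, min reach = |L1 - L2| (second link folded back)
Min reach = |11 - 14|
Min reach = 3 m

3 m


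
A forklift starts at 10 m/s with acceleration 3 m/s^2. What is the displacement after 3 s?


Given: v0 = 10 m/s, a = 3 m/s^2, t = 3 s
Using s = v0*t + (1/2)*a*t^2
s = 10*3 + (1/2)*3*3^2
s = 30 + (1/2)*27
s = 30 + 27/2
s = 87/2

87/2 m


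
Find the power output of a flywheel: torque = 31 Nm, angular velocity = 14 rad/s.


Given: tau = 31 Nm, omega = 14 rad/s
Using P = tau * omega
P = 31 * 14
P = 434 W

434 W


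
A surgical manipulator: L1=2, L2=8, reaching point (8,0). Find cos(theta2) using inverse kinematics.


Given: L1 = 2, L2 = 8, target (x, y) = (8, 0)
Using cos(theta2) = (x^2 + y^2 - L1^2 - L2^2) / (2*L1*L2)
x^2 + y^2 = 8^2 + 0 = 64
L1^2 + L2^2 = 4 + 64 = 68
Numerator = 64 - 68 = -4
Denominator = 2*2*8 = 32
cos(theta2) = -4/32 = -1/8

-1/8


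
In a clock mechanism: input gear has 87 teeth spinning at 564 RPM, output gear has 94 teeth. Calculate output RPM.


Given: N1 = 87 teeth, w1 = 564 RPM, N2 = 94 teeth
Using N1*w1 = N2*w2
w2 = N1*w1 / N2
w2 = 87*564 / 94
w2 = 49068 / 94
w2 = 522 RPM

522 RPM


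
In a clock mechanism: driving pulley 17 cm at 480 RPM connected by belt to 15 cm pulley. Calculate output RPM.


Given: D1 = 17 cm, w1 = 480 RPM, D2 = 15 cm
Using D1*w1 = D2*w2
w2 = D1*w1 / D2
w2 = 17*480 / 15
w2 = 8160 / 15
w2 = 544 RPM

544 RPM


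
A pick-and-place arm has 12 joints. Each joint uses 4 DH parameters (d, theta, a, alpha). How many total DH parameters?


Given: 12 joints, 4 DH parameters per joint (d, theta, a, alpha)
Total DH parameters = number_of_joints * 4
Total = 12 * 4
Total = 48

48


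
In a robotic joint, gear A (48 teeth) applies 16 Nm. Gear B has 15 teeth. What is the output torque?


Given: N1 = 48, N2 = 15, T1 = 16 Nm
Using T2/T1 = N2/N1
T2 = T1 * N2 / N1
T2 = 16 * 15 / 48
T2 = 240 / 48
T2 = 5 Nm

5 Nm


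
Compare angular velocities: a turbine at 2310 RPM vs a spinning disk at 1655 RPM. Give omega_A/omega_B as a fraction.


Given: RPM_A = 2310, RPM_B = 1655
omega = 2*pi*RPM/60, so omega_A/omega_B = RPM_A / RPM_B
omega_A/omega_B = 2310 / 1655
omega_A/omega_B = 462/331

462/331


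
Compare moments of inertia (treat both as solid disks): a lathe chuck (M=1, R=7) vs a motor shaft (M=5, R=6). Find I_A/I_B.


Given: M1=1 kg, R1=7 m, M2=5 kg, R2=6 m
For a disk: I = (1/2)*M*R^2, so I_A/I_B = (M1*R1^2)/(M2*R2^2)
M1*R1^2 = 1*49 = 49
M2*R2^2 = 5*36 = 180
I_A/I_B = 49/180 = 49/180

49/180


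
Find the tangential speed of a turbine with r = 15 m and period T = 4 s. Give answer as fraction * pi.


Given: radius r = 15 m, period T = 4 s
Using v = 2*pi*r / T
v = 2*pi*15 / 4
v = 30*pi / 4
v = 15/2*pi m/s

15/2*pi m/s


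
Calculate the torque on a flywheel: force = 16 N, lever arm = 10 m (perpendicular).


Given: F = 16 N, r = 10 m, angle = 90 deg (perpendicular)
Using tau = F * r * sin(90)
sin(90) = 1
tau = 16 * 10 * 1
tau = 160 Nm

160 Nm


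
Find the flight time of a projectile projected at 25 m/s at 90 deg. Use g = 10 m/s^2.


Given: v0 = 25 m/s, theta = 90 deg, g = 10 m/s^2
sin(90) = 1
Using T = 2*v0*sin(theta) / g
T = 2*25*1 / 10
T = 50 / 10
T = 5 s

5 s


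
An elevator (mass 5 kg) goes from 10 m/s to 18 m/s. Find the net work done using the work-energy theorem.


Given: m = 5 kg, v0 = 10 m/s, v = 18 m/s
Using W = (1/2)*m*(v^2 - v0^2)
v^2 = 18^2 = 324
v0^2 = 10^2 = 100
v^2 - v0^2 = 324 - 100 = 224
W = (1/2)*5*224 = 560 J

560 J


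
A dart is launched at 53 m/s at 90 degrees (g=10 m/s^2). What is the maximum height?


Given: v0 = 53 m/s, theta = 90 deg, g = 10 m/s^2
sin^2(90) = 1
Using H = v0^2 * sin^2(theta) / (2*g)
H = 53^2 * 1 / (2*10)
H = 2809 * 1 / 20
H = 2809 / 20
H = 2809/20 m

2809/20 m


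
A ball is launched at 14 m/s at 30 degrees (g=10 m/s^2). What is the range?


Given: v0 = 14 m/s, theta = 30 deg, g = 10 m/s^2
sin(2*30) = sin(60) = sqrt(3)/2
Using R = v0^2 * sin(2*theta) / g
R = 14^2 * (sqrt(3)/2) / 10
R = 196 * sqrt(3) / 20
R = 49/5*sqrt(3) m

49/5*sqrt(3) m


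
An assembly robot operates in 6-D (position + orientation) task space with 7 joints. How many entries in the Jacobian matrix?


Given: task space dimension = 6, joints = 7
Jacobian is a 6 x 7 matrix
Total entries = rows * columns
Total = 6 * 7
Total = 42

42


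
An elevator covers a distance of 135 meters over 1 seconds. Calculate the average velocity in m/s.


Given: distance d = 135 m, time t = 1 s
Using v = d / t
v = 135 / 1
v = 135 m/s

135 m/s


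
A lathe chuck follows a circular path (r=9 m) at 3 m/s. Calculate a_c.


Given: v = 3 m/s, r = 9 m
Using a_c = v^2 / r
a_c = 3^2 / 9
a_c = 9 / 9
a_c = 1 m/s^2

1 m/s^2


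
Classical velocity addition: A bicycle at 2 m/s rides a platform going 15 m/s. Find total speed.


Given: object velocity = 2 m/s, platform velocity = 15 m/s (same direction)
Using classical velocity addition: v_total = v_object + v_platform
v_total = 2 + 15
v_total = 17 m/s

17 m/s


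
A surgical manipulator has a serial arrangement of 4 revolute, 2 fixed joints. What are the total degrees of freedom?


Given: serial robot with 4 revolute, 2 fixed joints
DOF contribution per joint type: revolute=1, prismatic=1, spherical=3, fixed=0
DOF = 4*1 + 2*0
DOF = 4

4


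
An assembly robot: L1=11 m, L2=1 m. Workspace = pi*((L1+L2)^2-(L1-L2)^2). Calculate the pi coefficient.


Given: L1 = 11, L2 = 1
(L1+L2)^2 = (12)^2 = 144
(L1-L2)^2 = (10)^2 = 100
Difference = 144 - 100 = 44
This equals 4*L1*L2 = 4*11*1 = 44
Workspace area = 44*pi

44


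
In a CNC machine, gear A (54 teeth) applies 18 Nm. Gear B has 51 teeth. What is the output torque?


Given: N1 = 54, N2 = 51, T1 = 18 Nm
Using T2/T1 = N2/N1
T2 = T1 * N2 / N1
T2 = 18 * 51 / 54
T2 = 918 / 54
T2 = 17 Nm

17 Nm


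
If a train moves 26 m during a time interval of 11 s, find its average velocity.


Given: distance d = 26 m, time t = 11 s
Using v = d / t
v = 26 / 11
v = 26/11 m/s

26/11 m/s


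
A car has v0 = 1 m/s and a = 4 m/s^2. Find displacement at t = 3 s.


Given: v0 = 1 m/s, a = 4 m/s^2, t = 3 s
Using s = v0*t + (1/2)*a*t^2
s = 1*3 + (1/2)*4*3^2
s = 3 + (1/2)*36
s = 3 + 18
s = 21

21 m


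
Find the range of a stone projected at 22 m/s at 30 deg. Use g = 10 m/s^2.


Given: v0 = 22 m/s, theta = 30 deg, g = 10 m/s^2
sin(2*30) = sin(60) = sqrt(3)/2
Using R = v0^2 * sin(2*theta) / g
R = 22^2 * (sqrt(3)/2) / 10
R = 484 * sqrt(3) / 20
R = 121/5*sqrt(3) m

121/5*sqrt(3) m


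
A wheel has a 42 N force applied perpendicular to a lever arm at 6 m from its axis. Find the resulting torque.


Given: F = 42 N, r = 6 m, angle = 90 deg (perpendicular)
Using tau = F * r * sin(90)
sin(90) = 1
tau = 42 * 6 * 1
tau = 252 Nm

252 Nm


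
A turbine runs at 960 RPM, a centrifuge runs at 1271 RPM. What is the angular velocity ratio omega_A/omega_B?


Given: RPM_A = 960, RPM_B = 1271
omega = 2*pi*RPM/60, so omega_A/omega_B = RPM_A / RPM_B
omega_A/omega_B = 960 / 1271
omega_A/omega_B = 960/1271

960/1271


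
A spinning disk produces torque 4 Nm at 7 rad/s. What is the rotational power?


Given: tau = 4 Nm, omega = 7 rad/s
Using P = tau * omega
P = 4 * 7
P = 28 W

28 W


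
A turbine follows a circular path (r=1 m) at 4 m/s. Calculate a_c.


Given: v = 4 m/s, r = 1 m
Using a_c = v^2 / r
a_c = 4^2 / 1
a_c = 16 / 1
a_c = 16 m/s^2

16 m/s^2


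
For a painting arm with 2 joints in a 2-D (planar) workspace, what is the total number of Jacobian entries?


Given: task space dimension = 2, joints = 2
Jacobian is a 2 x 2 matrix
Total entries = rows * columns
Total = 2 * 2
Total = 4

4


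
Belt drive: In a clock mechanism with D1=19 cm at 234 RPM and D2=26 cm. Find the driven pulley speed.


Given: D1 = 19 cm, w1 = 234 RPM, D2 = 26 cm
Using D1*w1 = D2*w2
w2 = D1*w1 / D2
w2 = 19*234 / 26
w2 = 4446 / 26
w2 = 171 RPM

171 RPM


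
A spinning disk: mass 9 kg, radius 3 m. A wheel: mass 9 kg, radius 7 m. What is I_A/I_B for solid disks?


Given: M1=9 kg, R1=3 m, M2=9 kg, R2=7 m
For a disk: I = (1/2)*M*R^2, so I_A/I_B = (M1*R1^2)/(M2*R2^2)
M1*R1^2 = 9*9 = 81
M2*R2^2 = 9*49 = 441
I_A/I_B = 81/441 = 9/49

9/49
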